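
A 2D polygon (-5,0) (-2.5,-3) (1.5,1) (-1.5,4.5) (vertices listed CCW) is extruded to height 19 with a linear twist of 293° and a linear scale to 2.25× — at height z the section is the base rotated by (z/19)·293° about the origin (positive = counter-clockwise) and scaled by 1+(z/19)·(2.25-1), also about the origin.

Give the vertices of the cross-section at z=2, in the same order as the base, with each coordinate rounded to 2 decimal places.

t = z/height = 2/19 = 0.105263
s = 1 + (scale-1)·z/height = 1 + (2.25-1)·2/19 = 1.131579
θ = twist·z/height = 293°·2/19 = 30.8421° = 0.538296 rad
cos θ = 0.858583, sin θ = 0.512674 (intermediates below are computed at full precision and shown rounded to 5 d.p.)
v1: (-5,0) → rotate → (-4.29292,-2.56337) → ×s → (-4.85777,-2.90066) → (-4.86,-2.90)
v2: (-2.5,-3) → rotate → (-0.60844,-3.85744) → ×s → (-0.68849,-4.36499) → (-0.69,-4.36)
v3: (1.5,1) → rotate → (0.77520,1.62759) → ×s → (0.87720,1.84175) → (0.88,1.84)
v4: (-1.5,4.5) → rotate → (-3.59491,3.09461) → ×s → (-4.06792,3.50180) → (-4.07,3.50)

Cross-section at z=2: (-4.86,-2.90) (-0.69,-4.36) (0.88,1.84) (-4.07,3.50)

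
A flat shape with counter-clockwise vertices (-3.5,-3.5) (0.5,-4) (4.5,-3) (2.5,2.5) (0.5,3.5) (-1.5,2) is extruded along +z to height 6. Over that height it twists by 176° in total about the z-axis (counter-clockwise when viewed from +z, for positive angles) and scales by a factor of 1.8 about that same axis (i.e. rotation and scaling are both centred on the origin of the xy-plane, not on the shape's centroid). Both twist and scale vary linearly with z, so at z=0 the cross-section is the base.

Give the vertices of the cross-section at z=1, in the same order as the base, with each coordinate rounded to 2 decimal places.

t = z/height = 1/6 = 0.166667
s = 1 + (scale-1)·z/height = 1 + (1.8-1)·1/6 = 1.133333
θ = twist·z/height = 176°·1/6 = 29.3333° = 0.511963 rad
cos θ = 0.871784, sin θ = 0.489890 (intermediates below are computed at full precision and shown rounded to 5 d.p.)
v1: (-3.5,-3.5) → rotate → (-1.33663,-4.76586) → ×s → (-1.51485,-5.40131) → (-1.51,-5.40)
v2: (0.5,-4) → rotate → (2.39545,-3.24219) → ×s → (2.71484,-3.67449) → (2.71,-3.67)
v3: (4.5,-3) → rotate → (5.39270,-0.41085) → ×s → (6.11173,-0.46563) → (6.11,-0.47)
v4: (2.5,2.5) → rotate → (0.95474,3.40419) → ×s → (1.08203,3.85808) → (1.08,3.86)
v5: (0.5,3.5) → rotate → (-1.27872,3.29619) → ×s → (-1.44922,3.73568) → (-1.45,3.74)
v6: (-1.5,2) → rotate → (-2.28746,1.00873) → ×s → (-2.59245,1.14323) → (-2.59,1.14)

Cross-section at z=1: (-1.51,-5.40) (2.71,-3.67) (6.11,-0.47) (1.08,3.86) (-1.45,3.74) (-2.59,1.14)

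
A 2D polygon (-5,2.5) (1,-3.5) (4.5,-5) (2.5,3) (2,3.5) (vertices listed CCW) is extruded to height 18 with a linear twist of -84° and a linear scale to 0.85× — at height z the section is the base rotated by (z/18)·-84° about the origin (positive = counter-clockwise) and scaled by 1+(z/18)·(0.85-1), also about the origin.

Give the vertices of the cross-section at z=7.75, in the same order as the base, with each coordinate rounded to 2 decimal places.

t = z/height = 7.75/18 = 0.430556
s = 1 + (scale-1)·z/height = 1 + (0.85-1)·7.75/18 = 0.935417
θ = twist·z/height = -84°·7.75/18 = -36.1667° = -0.631227 rad
cos θ = 0.807304, sin θ = -0.590136 (intermediates below are computed at full precision and shown rounded to 5 d.p.)
v1: (-5,2.5) → rotate → (-2.56118,4.96894) → ×s → (-2.39577,4.64803) → (-2.40,4.65)
v2: (1,-3.5) → rotate → (-1.25817,-3.41570) → ×s → (-1.17692,-3.19510) → (-1.18,-3.20)
v3: (4.5,-5) → rotate → (0.68219,-6.69213) → ×s → (0.63813,-6.25993) → (0.64,-6.26)
v4: (2.5,3) → rotate → (3.78867,0.94657) → ×s → (3.54398,0.88544) → (3.54,0.89)
v5: (2,3.5) → rotate → (3.68008,1.64529) → ×s → (3.44241,1.53903) → (3.44,1.54)

Cross-section at z=7.75: (-2.40,4.65) (-1.18,-3.20) (0.64,-6.26) (3.54,0.89) (3.44,1.54)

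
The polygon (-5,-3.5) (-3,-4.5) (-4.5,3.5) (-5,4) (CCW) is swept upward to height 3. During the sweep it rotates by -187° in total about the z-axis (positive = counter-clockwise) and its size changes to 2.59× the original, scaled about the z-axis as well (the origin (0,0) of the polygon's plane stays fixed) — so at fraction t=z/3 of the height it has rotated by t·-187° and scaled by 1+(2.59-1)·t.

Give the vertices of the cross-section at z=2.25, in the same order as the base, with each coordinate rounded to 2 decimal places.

t = z/height = 2.25/3 = 0.75
s = 1 + (scale-1)·z/height = 1 + (2.59-1)·2.25/3 = 2.192500
θ = twist·z/height = -187°·2.25/3 = -140.2500° = -2.447824 rad
cos θ = -0.768842, sin θ = -0.639439 (intermediates below are computed at full precision and shown rounded to 5 d.p.)
v1: (-5,-3.5) → rotate → (1.60617,5.88814) → ×s → (3.52153,12.90975) → (3.52,12.91)
v2: (-3,-4.5) → rotate → (-0.57095,5.37811) → ×s → (-1.25181,11.79150) → (-1.25,11.79)
v3: (-4.5,3.5) → rotate → (5.69782,0.18653) → ×s → (12.49248,0.40897) → (12.49,0.41)
v4: (-5,4) → rotate → (6.40197,0.12183) → ×s → (14.03631,0.26711) → (14.04,0.27)

Cross-section at z=2.25: (3.52,12.91) (-1.25,11.79) (12.49,0.41) (14.04,0.27)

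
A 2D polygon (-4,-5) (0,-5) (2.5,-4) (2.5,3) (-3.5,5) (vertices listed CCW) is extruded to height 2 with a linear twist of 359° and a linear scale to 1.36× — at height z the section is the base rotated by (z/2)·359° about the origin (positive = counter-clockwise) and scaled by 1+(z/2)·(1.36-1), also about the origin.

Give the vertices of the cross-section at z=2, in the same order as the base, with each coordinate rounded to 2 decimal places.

t = z/height = 2/2 = 1
s = 1 + (scale-1)·z/height = 1 + (1.36-1)·2/2 = 1.360000
θ = twist·z/height = 359°·2/2 = 359.0000° = 6.265732 rad
cos θ = 0.999848, sin θ = -0.017452 (intermediates below are computed at full precision and shown rounded to 5 d.p.)
v1: (-4,-5) → rotate → (-4.08665,-4.92943) → ×s → (-5.55785,-6.70402) → (-5.56,-6.70)
v2: (0,-5) → rotate → (-0.08726,-4.99924) → ×s → (-0.11868,-6.79896) → (-0.12,-6.80)
v3: (2.5,-4) → rotate → (2.42981,-4.04302) → ×s → (3.30454,-5.49851) → (3.30,-5.50)
v4: (2.5,3) → rotate → (2.55198,2.95591) → ×s → (3.47069,4.02004) → (3.47,4.02)
v5: (-3.5,5) → rotate → (-3.41220,5.06032) → ×s → (-4.64060,6.88204) → (-4.64,6.88)

Cross-section at z=2: (-5.56,-6.70) (-0.12,-6.80) (3.30,-5.50) (3.47,4.02) (-4.64,6.88)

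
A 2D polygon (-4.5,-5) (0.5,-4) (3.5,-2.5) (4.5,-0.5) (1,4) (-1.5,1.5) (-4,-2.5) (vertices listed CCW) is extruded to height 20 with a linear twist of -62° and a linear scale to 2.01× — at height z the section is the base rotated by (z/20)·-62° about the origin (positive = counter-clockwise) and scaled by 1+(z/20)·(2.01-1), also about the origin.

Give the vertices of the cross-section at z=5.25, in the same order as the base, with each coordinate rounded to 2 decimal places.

t = z/height = 5.25/20 = 0.2625
s = 1 + (scale-1)·z/height = 1 + (2.01-1)·5.25/20 = 1.265125
θ = twist·z/height = -62°·5.25/20 = -16.2750° = -0.284052 rad
cos θ = 0.959928, sin θ = -0.280248 (intermediates below are computed at full precision and shown rounded to 5 d.p.)
v1: (-4.5,-5) → rotate → (-5.72091,-3.53852) → ×s → (-7.23767,-4.47667) → (-7.24,-4.48)
v2: (0.5,-4) → rotate → (-0.64103,-3.97983) → ×s → (-0.81098,-5.03499) → (-0.81,-5.03)
v3: (3.5,-2.5) → rotate → (2.65913,-3.38069) → ×s → (3.36413,-4.27699) → (3.36,-4.28)
v4: (4.5,-0.5) → rotate → (4.17955,-1.74108) → ×s → (5.28765,-2.20268) → (5.29,-2.20)
v5: (1,4) → rotate → (2.08092,3.55946) → ×s → (2.63262,4.50317) → (2.63,4.50)
v6: (-1.5,1.5) → rotate → (-1.01952,1.86026) → ×s → (-1.28982,2.35347) → (-1.29,2.35)
v7: (-4,-2.5) → rotate → (-4.54033,-1.27883) → ×s → (-5.74409,-1.61788) → (-5.74,-1.62)

Cross-section at z=5.25: (-7.24,-4.48) (-0.81,-5.03) (3.36,-4.28) (5.29,-2.20) (2.63,4.50) (-1.29,2.35) (-5.74,-1.62)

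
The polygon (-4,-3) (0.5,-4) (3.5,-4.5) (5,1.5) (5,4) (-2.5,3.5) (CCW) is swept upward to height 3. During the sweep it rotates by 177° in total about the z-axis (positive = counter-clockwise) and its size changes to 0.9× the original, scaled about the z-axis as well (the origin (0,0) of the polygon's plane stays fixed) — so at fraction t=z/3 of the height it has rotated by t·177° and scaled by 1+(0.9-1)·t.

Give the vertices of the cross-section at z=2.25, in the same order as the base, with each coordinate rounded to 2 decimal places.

t = z/height = 2.25/3 = 0.75
s = 1 + (scale-1)·z/height = 1 + (0.9-1)·2.25/3 = 0.925000
θ = twist·z/height = 177°·2.25/3 = 132.7500° = 2.316925 rad
cos θ = -0.678801, sin θ = 0.734323 (intermediates below are computed at full precision and shown rounded to 5 d.p.)
v1: (-4,-3) → rotate → (4.91817,-0.90089) → ×s → (4.54931,-0.83332) → (4.55,-0.83)
v2: (0.5,-4) → rotate → (2.59789,3.08236) → ×s → (2.40305,2.85119) → (2.40,2.85)
v3: (3.5,-4.5) → rotate → (0.92865,5.62473) → ×s → (0.85900,5.20288) → (0.86,5.20)
v4: (5,1.5) → rotate → (-4.49549,2.65341) → ×s → (-4.15833,2.45441) → (-4.16,2.45)
v5: (5,4) → rotate → (-6.33129,0.95641) → ×s → (-5.85645,0.88468) → (-5.86,0.88)
v6: (-2.5,3.5) → rotate → (-0.87313,-4.21161) → ×s → (-0.80764,-3.89574) → (-0.81,-3.90)

Cross-section at z=2.25: (4.55,-0.83) (2.40,2.85) (0.86,5.20) (-4.16,2.45) (-5.86,0.88) (-0.81,-3.90)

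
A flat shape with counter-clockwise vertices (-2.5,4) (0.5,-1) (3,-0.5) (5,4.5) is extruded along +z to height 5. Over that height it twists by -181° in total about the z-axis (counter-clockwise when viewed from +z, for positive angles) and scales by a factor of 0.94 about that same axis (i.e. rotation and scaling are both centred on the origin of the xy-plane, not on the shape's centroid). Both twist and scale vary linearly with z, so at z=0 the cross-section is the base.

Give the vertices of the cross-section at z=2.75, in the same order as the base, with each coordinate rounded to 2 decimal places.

t = z/height = 2.75/5 = 0.55
s = 1 + (scale-1)·z/height = 1 + (0.94-1)·2.75/5 = 0.967000
θ = twist·z/height = -181°·2.75/5 = -99.5500° = -1.737475 rad
cos θ = -0.165908, sin θ = -0.986141 (intermediates below are computed at full precision and shown rounded to 5 d.p.)
v1: (-2.5,4) → rotate → (4.35934,1.80172) → ×s → (4.21548,1.74226) → (4.22,1.74)
v2: (0.5,-1) → rotate → (-1.06910,-0.32716) → ×s → (-1.03382,-0.31637) → (-1.03,-0.32)
v3: (3,-0.5) → rotate → (-0.99080,-2.87547) → ×s → (-0.95810,-2.78058) → (-0.96,-2.78)
v4: (5,4.5) → rotate → (3.60809,-5.67729) → ×s → (3.48903,-5.48994) → (3.49,-5.49)

Cross-section at z=2.75: (4.22,1.74) (-1.03,-0.32) (-0.96,-2.78) (3.49,-5.49)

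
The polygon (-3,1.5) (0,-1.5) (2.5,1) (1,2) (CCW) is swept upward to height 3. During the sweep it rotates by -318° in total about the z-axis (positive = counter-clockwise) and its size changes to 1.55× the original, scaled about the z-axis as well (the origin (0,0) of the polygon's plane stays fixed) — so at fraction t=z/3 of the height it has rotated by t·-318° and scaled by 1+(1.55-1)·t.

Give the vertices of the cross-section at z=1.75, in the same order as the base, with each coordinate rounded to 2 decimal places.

t = z/height = 1.75/3 = 0.583333
s = 1 + (scale-1)·z/height = 1 + (1.55-1)·1.75/3 = 1.320833
θ = twist·z/height = -318°·1.75/3 = -185.5000° = -3.237586 rad
cos θ = -0.995396, sin θ = 0.095846 (intermediates below are computed at full precision and shown rounded to 5 d.p.)
v1: (-3,1.5) → rotate → (2.84242,-1.78063) → ×s → (3.75436,-2.35192) → (3.75,-2.35)
v2: (0,-1.5) → rotate → (0.14377,1.49309) → ×s → (0.18989,1.97213) → (0.19,1.97)
v3: (2.5,1) → rotate → (-2.58434,-0.75578) → ×s → (-3.41348,-0.99826) → (-3.41,-1.00)
v4: (1,2) → rotate → (-1.18709,-1.89495) → ×s → (-1.56795,-2.50291) → (-1.57,-2.50)

Cross-section at z=1.75: (3.75,-2.35) (0.19,1.97) (-3.41,-1.00) (-1.57,-2.50)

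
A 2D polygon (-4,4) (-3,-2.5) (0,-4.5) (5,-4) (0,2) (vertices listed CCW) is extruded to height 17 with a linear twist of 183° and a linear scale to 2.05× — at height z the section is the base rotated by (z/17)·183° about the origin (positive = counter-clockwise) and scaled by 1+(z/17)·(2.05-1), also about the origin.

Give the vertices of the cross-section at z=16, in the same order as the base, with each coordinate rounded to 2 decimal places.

t = z/height = 16/17 = 0.941176
s = 1 + (scale-1)·z/height = 1 + (2.05-1)·16/17 = 1.988235
θ = twist·z/height = 183°·16/17 = 172.2353° = 3.006073 rad
cos θ = -0.990831, sin θ = 0.135105 (intermediates below are computed at full precision and shown rounded to 5 d.p.)
v1: (-4,4) → rotate → (3.42290,-4.50375) → ×s → (6.80554,-8.95451) → (6.81,-8.95)
v2: (-3,-2.5) → rotate → (3.31026,2.07176) → ×s → (6.58157,4.11915) → (6.58,4.12)
v3: (0,-4.5) → rotate → (0.60797,4.45874) → ×s → (1.20879,8.86503) → (1.21,8.87)
v4: (5,-4) → rotate → (-4.41374,4.63885) → ×s → (-8.77554,9.22313) → (-8.78,9.22)
v5: (0,2) → rotate → (-0.27021,-1.98166) → ×s → (-0.53724,-3.94001) → (-0.54,-3.94)

Cross-section at z=16: (6.81,-8.95) (6.58,4.12) (1.21,8.87) (-8.78,9.22) (-0.54,-3.94)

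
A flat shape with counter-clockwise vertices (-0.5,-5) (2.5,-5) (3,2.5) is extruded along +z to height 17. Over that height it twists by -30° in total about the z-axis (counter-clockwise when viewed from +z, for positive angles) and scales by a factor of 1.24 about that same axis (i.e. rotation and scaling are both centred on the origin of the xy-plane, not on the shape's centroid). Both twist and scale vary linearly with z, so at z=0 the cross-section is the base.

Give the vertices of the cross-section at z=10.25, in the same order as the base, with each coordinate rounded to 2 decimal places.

Cross-section at z=10.25: (-2.32,-5.26) (0.94,-6.33) (4.15,1.65)

t = z/height = 10.25/17 = 0.602941
s = 1 + (scale-1)·z/height = 1 + (1.24-1)·10.25/17 = 1.144706
θ = twist·z/height = -30°·10.25/17 = -18.0882° = -0.315699 rad
cos θ = 0.950580, sin θ = -0.310481 (intermediates below are computed at full precision and shown rounded to 5 d.p.)
v1: (-0.5,-5) → rotate → (-2.02770,-4.59766) → ×s → (-2.32112,-5.26296) → (-2.32,-5.26)
v2: (2.5,-5) → rotate → (0.82404,-5.52910) → ×s → (0.94329,-6.32919) → (0.94,-6.33)
v3: (3,2.5) → rotate → (3.62794,1.44501) → ×s → (4.15293,1.65411) → (4.15,1.65)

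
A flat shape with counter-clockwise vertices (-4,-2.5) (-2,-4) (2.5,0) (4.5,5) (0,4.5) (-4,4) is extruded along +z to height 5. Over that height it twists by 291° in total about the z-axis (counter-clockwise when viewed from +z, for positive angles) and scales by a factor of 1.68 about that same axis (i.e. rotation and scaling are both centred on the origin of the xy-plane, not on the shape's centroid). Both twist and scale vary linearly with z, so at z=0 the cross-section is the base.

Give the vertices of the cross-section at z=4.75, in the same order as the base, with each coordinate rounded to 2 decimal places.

Cross-section at z=4.75: (-4.83,6.08) (-6.91,2.53) (0.46,-4.09) (9.01,-6.44) (7.36,0.83) (5.80,7.28)

t = z/height = 4.75/5 = 0.95
s = 1 + (scale-1)·z/height = 1 + (1.68-1)·4.75/5 = 1.646000
θ = twist·z/height = 291°·4.75/5 = 276.4500° = 4.824963 rad
cos θ = 0.112336, sin θ = -0.993670 (intermediates below are computed at full precision and shown rounded to 5 d.p.)
v1: (-4,-2.5) → rotate → (-2.93352,3.69384) → ×s → (-4.82857,6.08006) → (-4.83,6.08)
v2: (-2,-4) → rotate → (-4.19935,1.53800) → ×s → (-6.91214,2.53154) → (-6.91,2.53)
v3: (2.5,0) → rotate → (0.28084,-2.48418) → ×s → (0.46226,-4.08895) → (0.46,-4.09)
v4: (4.5,5) → rotate → (5.47386,-3.90984) → ×s → (9.00998,-6.43559) → (9.01,-6.44)
v5: (0,4.5) → rotate → (4.47152,0.50551) → ×s → (7.36012,0.83207) → (7.36,0.83)
v6: (-4,4) → rotate → (3.52534,4.42403) → ×s → (5.80270,7.28195) → (5.80,7.28)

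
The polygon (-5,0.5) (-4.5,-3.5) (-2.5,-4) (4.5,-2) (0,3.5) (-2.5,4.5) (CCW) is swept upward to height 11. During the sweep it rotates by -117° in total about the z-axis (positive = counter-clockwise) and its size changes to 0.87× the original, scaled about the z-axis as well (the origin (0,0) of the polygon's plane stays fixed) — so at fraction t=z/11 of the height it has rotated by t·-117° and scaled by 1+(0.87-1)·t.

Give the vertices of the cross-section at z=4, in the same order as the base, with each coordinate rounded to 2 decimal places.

Cross-section at z=4: (-3.19,3.57) (-5.41,0.44) (-4.33,-1.20) (1.87,-4.30) (2.25,2.46) (1.14,4.77)

t = z/height = 4/11 = 0.363636
s = 1 + (scale-1)·z/height = 1 + (0.87-1)·4/11 = 0.952727
θ = twist·z/height = -117°·4/11 = -42.5455° = -0.742558 rad
cos θ = 0.736741, sin θ = -0.676175 (intermediates below are computed at full precision and shown rounded to 5 d.p.)
v1: (-5,0.5) → rotate → (-3.34562,3.74925) → ×s → (-3.18746,3.57201) → (-3.19,3.57)
v2: (-4.5,-3.5) → rotate → (-5.68195,0.46419) → ×s → (-5.41335,0.44225) → (-5.41,0.44)
v3: (-2.5,-4) → rotate → (-4.54655,-1.25653) → ×s → (-4.33162,-1.19713) → (-4.33,-1.20)
v4: (4.5,-2) → rotate → (1.96299,-4.51627) → ×s → (1.87019,-4.30277) → (1.87,-4.30)
v5: (0,3.5) → rotate → (2.36661,2.57859) → ×s → (2.25474,2.45670) → (2.25,2.46)
v6: (-2.5,4.5) → rotate → (1.20093,5.00577) → ×s → (1.14416,4.76914) → (1.14,4.77)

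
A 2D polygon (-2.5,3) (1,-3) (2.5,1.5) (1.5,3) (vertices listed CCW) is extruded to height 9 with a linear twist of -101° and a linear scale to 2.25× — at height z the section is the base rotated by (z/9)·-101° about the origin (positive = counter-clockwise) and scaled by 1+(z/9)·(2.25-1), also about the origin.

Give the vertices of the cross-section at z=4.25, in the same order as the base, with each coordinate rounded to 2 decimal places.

Cross-section at z=4.25: (0.85,6.15) (-2.46,-4.39) (4.44,-1.33) (5.13,1.45)

t = z/height = 4.25/9 = 0.472222
s = 1 + (scale-1)·z/height = 1 + (2.25-1)·4.25/9 = 1.590278
θ = twist·z/height = -101°·4.25/9 = -47.6944° = -0.832425 rad
cos θ = 0.673084, sin θ = -0.739566 (intermediates below are computed at full precision and shown rounded to 5 d.p.)
v1: (-2.5,3) → rotate → (0.53599,3.86817) → ×s → (0.85237,6.15146) → (0.85,6.15)
v2: (1,-3) → rotate → (-1.54561,-2.75882) → ×s → (-2.45795,-4.38729) → (-2.46,-4.39)
v3: (2.5,1.5) → rotate → (2.79206,-0.83929) → ×s → (4.44015,-1.33470) → (4.44,-1.33)
v4: (1.5,3) → rotate → (3.22832,0.90990) → ×s → (5.13393,1.44700) → (5.13,1.45)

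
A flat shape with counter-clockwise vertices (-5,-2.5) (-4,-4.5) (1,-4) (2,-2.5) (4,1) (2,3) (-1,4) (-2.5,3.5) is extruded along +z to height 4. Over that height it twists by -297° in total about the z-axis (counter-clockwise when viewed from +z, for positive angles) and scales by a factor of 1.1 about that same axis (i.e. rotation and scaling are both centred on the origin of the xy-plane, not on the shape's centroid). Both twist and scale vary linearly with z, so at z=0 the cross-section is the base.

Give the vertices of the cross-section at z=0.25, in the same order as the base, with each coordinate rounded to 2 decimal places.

t = z/height = 0.25/4 = 0.0625
s = 1 + (scale-1)·z/height = 1 + (1.1-1)·0.25/4 = 1.006250
θ = twist·z/height = -297°·0.25/4 = -18.5625° = -0.323977 rad
cos θ = 0.947977, sin θ = -0.318339 (intermediates below are computed at full precision and shown rounded to 5 d.p.)
v1: (-5,-2.5) → rotate → (-5.53573,-0.77825) → ×s → (-5.57033,-0.78311) → (-5.57,-0.78)
v2: (-4,-4.5) → rotate → (-5.22443,-2.99254) → ×s → (-5.25709,-3.01124) → (-5.26,-3.01)
v3: (1,-4) → rotate → (-0.32538,-4.11025) → ×s → (-0.32741,-4.13594) → (-0.33,-4.14)
v4: (2,-2.5) → rotate → (1.10011,-3.00662) → ×s → (1.10698,-3.02541) → (1.11,-3.03)
v5: (4,1) → rotate → (4.11025,-0.32538) → ×s → (4.13594,-0.32741) → (4.14,-0.33)
v6: (2,3) → rotate → (2.85097,2.20725) → ×s → (2.86879,2.22105) → (2.87,2.22)
v7: (-1,4) → rotate → (0.32538,4.11025) → ×s → (0.32741,4.13594) → (0.33,4.14)
v8: (-2.5,3.5) → rotate → (-1.25576,4.11377) → ×s → (-1.26360,4.13948) → (-1.26,4.14)

Cross-section at z=0.25: (-5.57,-0.78) (-5.26,-3.01) (-0.33,-4.14) (1.11,-3.03) (4.14,-0.33) (2.87,2.22) (0.33,4.14) (-1.26,4.14)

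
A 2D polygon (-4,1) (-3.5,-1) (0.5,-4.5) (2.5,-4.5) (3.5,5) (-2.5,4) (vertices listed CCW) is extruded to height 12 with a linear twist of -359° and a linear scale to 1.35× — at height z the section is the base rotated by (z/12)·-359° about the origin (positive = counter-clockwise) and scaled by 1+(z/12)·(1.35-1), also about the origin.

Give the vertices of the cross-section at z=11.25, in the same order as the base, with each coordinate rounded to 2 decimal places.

Cross-section at z=11.25: (-5.40,-0.89) (-3.74,-3.07) (2.99,-5.22) (5.42,-4.16) (1.62,7.94) (-5.16,3.55)

t = z/height = 11.25/12 = 0.9375
s = 1 + (scale-1)·z/height = 1 + (1.35-1)·11.25/12 = 1.328125
θ = twist·z/height = -359°·11.25/12 = -336.5625° = -5.874124 rad
cos θ = 0.917494, sin θ = 0.397748 (intermediates below are computed at full precision and shown rounded to 5 d.p.)
v1: (-4,1) → rotate → (-4.06773,-0.67350) → ×s → (-5.40245,-0.89449) → (-5.40,-0.89)
v2: (-3.5,-1) → rotate → (-2.81348,-2.30961) → ×s → (-3.73666,-3.06746) → (-3.74,-3.07)
v3: (0.5,-4.5) → rotate → (2.24862,-3.92985) → ×s → (2.98644,-5.21933) → (2.99,-5.22)
v4: (2.5,-4.5) → rotate → (4.08360,-3.13435) → ×s → (5.42354,-4.16281) → (5.42,-4.16)
v5: (3.5,5) → rotate → (1.22249,5.97959) → ×s → (1.62362,7.94165) → (1.62,7.94)
v6: (-2.5,4) → rotate → (-3.88473,2.67561) → ×s → (-5.15941,3.55354) → (-5.16,3.55)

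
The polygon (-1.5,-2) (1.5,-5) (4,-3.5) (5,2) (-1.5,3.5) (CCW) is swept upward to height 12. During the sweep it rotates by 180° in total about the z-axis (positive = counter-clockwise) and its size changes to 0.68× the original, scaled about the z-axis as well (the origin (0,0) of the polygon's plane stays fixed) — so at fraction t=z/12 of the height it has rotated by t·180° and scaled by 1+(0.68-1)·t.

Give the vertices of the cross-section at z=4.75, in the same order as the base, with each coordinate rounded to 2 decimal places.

Cross-section at z=4.75: (1.23,-1.80) (4.56,-0.16) (4.02,2.33) (-0.25,4.70) (-3.32,-0.26)

t = z/height = 4.75/12 = 0.395833
s = 1 + (scale-1)·z/height = 1 + (0.68-1)·4.75/12 = 0.873333
θ = twist·z/height = 180°·4.75/12 = 71.2500° = 1.243547 rad
cos θ = 0.321439, sin θ = 0.946930 (intermediates below are computed at full precision and shown rounded to 5 d.p.)
v1: (-1.5,-2) → rotate → (1.41170,-2.06327) → ×s → (1.23289,-1.80193) → (1.23,-1.80)
v2: (1.5,-5) → rotate → (5.21681,-0.18680) → ×s → (4.55601,-0.16314) → (4.56,-0.16)
v3: (4,-3.5) → rotate → (4.60001,2.66268) → ×s → (4.01734,2.32541) → (4.02,2.33)
v4: (5,2) → rotate → (-0.28666,5.37753) → ×s → (-0.25035,4.69638) → (-0.25,4.70)
v5: (-1.5,3.5) → rotate → (-3.79641,-0.29536) → ×s → (-3.31554,-0.25795) → (-3.32,-0.26)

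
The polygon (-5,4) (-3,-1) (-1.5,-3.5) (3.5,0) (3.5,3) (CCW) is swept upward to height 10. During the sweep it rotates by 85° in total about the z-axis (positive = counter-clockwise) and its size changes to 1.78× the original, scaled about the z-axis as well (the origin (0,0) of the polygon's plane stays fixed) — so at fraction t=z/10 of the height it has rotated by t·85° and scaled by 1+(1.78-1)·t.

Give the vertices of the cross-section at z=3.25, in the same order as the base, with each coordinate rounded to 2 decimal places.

Cross-section at z=3.25: (-7.88,1.54) (-2.75,-2.85) (0.37,-4.76) (3.89,2.03) (2.14,5.37)

t = z/height = 3.25/10 = 0.325
s = 1 + (scale-1)·z/height = 1 + (1.78-1)·3.25/10 = 1.253500
θ = twist·z/height = 85°·3.25/10 = 27.6250° = 0.482147 rad
cos θ = 0.886001, sin θ = 0.463683 (intermediates below are computed at full precision and shown rounded to 5 d.p.)
v1: (-5,4) → rotate → (-6.28474,1.22559) → ×s → (-7.87792,1.53628) → (-7.88,1.54)
v2: (-3,-1) → rotate → (-2.19432,-2.27705) → ×s → (-2.75058,-2.85428) → (-2.75,-2.85)
v3: (-1.5,-3.5) → rotate → (0.29389,-3.79653) → ×s → (0.36839,-4.75895) → (0.37,-4.76)
v4: (3.5,0) → rotate → (3.10100,1.62289) → ×s → (3.88711,2.03429) → (3.89,2.03)
v5: (3.5,3) → rotate → (1.70996,4.28089) → ×s → (2.14343,5.36610) → (2.14,5.37)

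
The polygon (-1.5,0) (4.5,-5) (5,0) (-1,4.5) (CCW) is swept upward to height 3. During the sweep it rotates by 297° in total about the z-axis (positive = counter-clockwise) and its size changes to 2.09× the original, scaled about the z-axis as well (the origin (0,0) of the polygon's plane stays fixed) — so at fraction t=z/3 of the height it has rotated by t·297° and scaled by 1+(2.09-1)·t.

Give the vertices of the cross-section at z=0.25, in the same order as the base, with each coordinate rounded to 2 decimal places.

Cross-section at z=0.25: (-1.49,-0.69) (6.74,-2.90) (4.95,2.28) (-3.05,4.00)

t = z/height = 0.25/3 = 0.0833333
s = 1 + (scale-1)·z/height = 1 + (2.09-1)·0.25/3 = 1.090833
θ = twist·z/height = 297°·0.25/3 = 24.7500° = 0.431969 rad
cos θ = 0.908143, sin θ = 0.418660 (intermediates below are computed at full precision and shown rounded to 5 d.p.)
v1: (-1.5,0) → rotate → (-1.36221,-0.62799) → ×s → (-1.48595,-0.68503) → (-1.49,-0.69)
v2: (4.5,-5) → rotate → (6.17994,-2.65675) → ×s → (6.74129,-2.89807) → (6.74,-2.90)
v3: (5,0) → rotate → (4.54072,2.09330) → ×s → (4.95316,2.28344) → (4.95,2.28)
v4: (-1,4.5) → rotate → (-2.79211,3.66798) → ×s → (-3.04573,4.00116) → (-3.05,4.00)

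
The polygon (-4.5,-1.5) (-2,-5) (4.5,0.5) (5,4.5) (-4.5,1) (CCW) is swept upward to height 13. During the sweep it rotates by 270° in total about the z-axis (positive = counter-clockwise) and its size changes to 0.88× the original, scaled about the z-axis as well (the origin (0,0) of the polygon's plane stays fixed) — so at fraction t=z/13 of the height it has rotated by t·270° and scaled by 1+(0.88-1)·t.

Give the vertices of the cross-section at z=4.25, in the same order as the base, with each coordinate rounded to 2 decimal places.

Cross-section at z=4.25: (1.31,-4.37) (4.74,-2.07) (-0.35,4.34) (-4.18,4.93) (-1.09,-4.29)

t = z/height = 4.25/13 = 0.326923
s = 1 + (scale-1)·z/height = 1 + (0.88-1)·4.25/13 = 0.960769
θ = twist·z/height = 270°·4.25/13 = 88.2692° = 1.540589 rad
cos θ = 0.030203, sin θ = 0.999544 (intermediates below are computed at full precision and shown rounded to 5 d.p.)
v1: (-4.5,-1.5) → rotate → (1.36340,-4.54325) → ×s → (1.30991,-4.36502) → (1.31,-4.37)
v2: (-2,-5) → rotate → (4.93731,-2.15010) → ×s → (4.74362,-2.06575) → (4.74,-2.07)
v3: (4.5,0.5) → rotate → (-0.36386,4.51305) → ×s → (-0.34958,4.33600) → (-0.35,4.34)
v4: (5,4.5) → rotate → (-4.34693,5.13363) → ×s → (-4.17640,4.93224) → (-4.18,4.93)
v5: (-4.5,1) → rotate → (-1.13546,-4.46774) → ×s → (-1.09091,-4.29247) → (-1.09,-4.29)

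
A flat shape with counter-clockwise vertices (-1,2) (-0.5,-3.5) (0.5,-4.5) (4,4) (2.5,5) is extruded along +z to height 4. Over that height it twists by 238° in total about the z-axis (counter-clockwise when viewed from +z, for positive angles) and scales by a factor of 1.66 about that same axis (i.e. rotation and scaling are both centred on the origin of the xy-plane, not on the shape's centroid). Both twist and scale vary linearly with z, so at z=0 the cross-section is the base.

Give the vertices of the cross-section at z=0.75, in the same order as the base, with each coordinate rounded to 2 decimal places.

t = z/height = 0.75/4 = 0.1875
s = 1 + (scale-1)·z/height = 1 + (1.66-1)·0.75/4 = 1.123750
θ = twist·z/height = 238°·0.75/4 = 44.6250° = 0.778853 rad
cos θ = 0.711720, sin θ = 0.702464 (intermediates below are computed at full precision and shown rounded to 5 d.p.)
v1: (-1,2) → rotate → (-2.11665,0.72098) → ×s → (-2.37858,0.81020) → (-2.38,0.81)
v2: (-0.5,-3.5) → rotate → (2.10276,-2.84225) → ×s → (2.36298,-3.19398) → (2.36,-3.19)
v3: (0.5,-4.5) → rotate → (3.51695,-2.85151) → ×s → (3.95217,-3.20438) → (3.95,-3.20)
v4: (4,4) → rotate → (0.03702,5.65673) → ×s → (0.04161,6.35675) → (0.04,6.36)
v5: (2.5,5) → rotate → (-1.73302,5.31476) → ×s → (-1.94748,5.97246) → (-1.95,5.97)

Cross-section at z=0.75: (-2.38,0.81) (2.36,-3.19) (3.95,-3.20) (0.04,6.36) (-1.95,5.97)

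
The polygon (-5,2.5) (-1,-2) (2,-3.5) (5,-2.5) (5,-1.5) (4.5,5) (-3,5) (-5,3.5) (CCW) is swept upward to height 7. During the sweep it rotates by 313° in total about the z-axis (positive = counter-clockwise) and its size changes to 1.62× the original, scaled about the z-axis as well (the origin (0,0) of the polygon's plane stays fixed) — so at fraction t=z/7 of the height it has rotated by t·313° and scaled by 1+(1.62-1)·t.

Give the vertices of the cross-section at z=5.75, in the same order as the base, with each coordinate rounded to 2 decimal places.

t = z/height = 5.75/7 = 0.821429
s = 1 + (scale-1)·z/height = 1 + (1.62-1)·5.75/7 = 1.509286
θ = twist·z/height = 313°·5.75/7 = 257.1071° = 4.487366 rad
cos θ = -0.223129, sin θ = -0.974789 (intermediates below are computed at full precision and shown rounded to 5 d.p.)
v1: (-5,2.5) → rotate → (3.55262,4.31612) → ×s → (5.36191,6.51426) → (5.36,6.51)
v2: (-1,-2) → rotate → (-1.72645,1.42105) → ×s → (-2.60571,2.14476) → (-2.61,2.14)
v3: (2,-3.5) → rotate → (-3.85802,-1.16863) → ×s → (-5.82285,-1.76379) → (-5.82,-1.76)
v4: (5,-2.5) → rotate → (-3.55262,-4.31612) → ×s → (-5.36191,-6.51426) → (-5.36,-6.51)
v5: (5,-1.5) → rotate → (-2.57783,-4.53925) → ×s → (-3.89068,-6.85103) → (-3.89,-6.85)
v6: (4.5,5) → rotate → (3.86987,-5.50219) → ×s → (5.84073,-8.30438) → (5.84,-8.30)
v7: (-3,5) → rotate → (5.54333,1.80872) → ×s → (8.36647,2.72988) → (8.37,2.73)
v8: (-5,3.5) → rotate → (4.52740,4.09300) → ×s → (6.83315,6.17750) → (6.83,6.18)

Cross-section at z=5.75: (5.36,6.51) (-2.61,2.14) (-5.82,-1.76) (-5.36,-6.51) (-3.89,-6.85) (5.84,-8.30) (8.37,2.73) (6.83,6.18)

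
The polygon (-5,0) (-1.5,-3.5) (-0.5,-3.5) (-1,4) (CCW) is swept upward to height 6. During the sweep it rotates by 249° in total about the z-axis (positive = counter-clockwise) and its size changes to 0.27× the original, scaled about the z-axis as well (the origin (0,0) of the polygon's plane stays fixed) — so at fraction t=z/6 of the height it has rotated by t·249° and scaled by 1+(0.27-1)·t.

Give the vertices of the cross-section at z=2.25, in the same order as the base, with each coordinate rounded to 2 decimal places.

Cross-section at z=2.25: (0.21,-3.62) (2.60,-0.94) (2.56,-0.21) (-2.86,-0.90)

t = z/height = 2.25/6 = 0.375
s = 1 + (scale-1)·z/height = 1 + (0.27-1)·2.25/6 = 0.726250
θ = twist·z/height = 249°·2.25/6 = 93.3750° = 1.629701 rad
cos θ = -0.058871, sin θ = 0.998266 (intermediates below are computed at full precision and shown rounded to 5 d.p.)
v1: (-5,0) → rotate → (0.29435,-4.99133) → ×s → (0.21377,-3.62495) → (0.21,-3.62)
v2: (-1.5,-3.5) → rotate → (3.58224,-1.29135) → ×s → (2.60160,-0.93784) → (2.60,-0.94)
v3: (-0.5,-3.5) → rotate → (3.52337,-0.29308) → ×s → (2.55884,-0.21285) → (2.56,-0.21)
v4: (-1,4) → rotate → (-3.93419,-1.23375) → ×s → (-2.85721,-0.89601) → (-2.86,-0.90)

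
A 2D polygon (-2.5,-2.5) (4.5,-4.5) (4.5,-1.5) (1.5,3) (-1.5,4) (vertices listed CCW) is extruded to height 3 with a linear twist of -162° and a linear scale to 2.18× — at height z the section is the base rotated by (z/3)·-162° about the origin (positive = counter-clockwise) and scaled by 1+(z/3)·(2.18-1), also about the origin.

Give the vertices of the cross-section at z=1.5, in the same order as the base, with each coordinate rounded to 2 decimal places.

t = z/height = 1.5/3 = 0.5
s = 1 + (scale-1)·z/height = 1 + (2.18-1)·1.5/3 = 1.590000
θ = twist·z/height = -162°·1.5/3 = -81.0000° = -1.413717 rad
cos θ = 0.156434, sin θ = -0.987688 (intermediates below are computed at full precision and shown rounded to 5 d.p.)
v1: (-2.5,-2.5) → rotate → (-2.86031,2.07813) → ×s → (-4.54789,3.30423) → (-4.55,3.30)
v2: (4.5,-4.5) → rotate → (-3.74064,-5.14855) → ×s → (-5.94762,-8.18620) → (-5.95,-8.19)
v3: (4.5,-1.5) → rotate → (-0.77758,-4.67925) → ×s → (-1.23635,-7.44001) → (-1.24,-7.44)
v4: (1.5,3) → rotate → (3.19772,-1.01223) → ×s → (5.08437,-1.60944) → (5.08,-1.61)
v5: (-1.5,4) → rotate → (3.71610,2.10727) → ×s → (5.90860,3.35056) → (5.91,3.35)

Cross-section at z=1.5: (-4.55,3.30) (-5.95,-8.19) (-1.24,-7.44) (5.08,-1.61) (5.91,3.35)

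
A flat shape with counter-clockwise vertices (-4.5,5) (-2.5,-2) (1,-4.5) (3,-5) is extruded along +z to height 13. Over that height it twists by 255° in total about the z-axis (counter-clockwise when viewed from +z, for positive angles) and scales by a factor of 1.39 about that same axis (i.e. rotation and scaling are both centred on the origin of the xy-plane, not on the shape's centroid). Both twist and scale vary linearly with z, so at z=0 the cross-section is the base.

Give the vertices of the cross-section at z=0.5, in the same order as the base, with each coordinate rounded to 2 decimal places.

Cross-section at z=0.5: (-5.37,4.22) (-2.15,-2.43) (1.78,-4.33) (3.86,-4.48)

t = z/height = 0.5/13 = 0.0384615
s = 1 + (scale-1)·z/height = 1 + (1.39-1)·0.5/13 = 1.015000
θ = twist·z/height = 255°·0.5/13 = 9.8077° = 0.171177 rad
cos θ = 0.985385, sin θ = 0.170342 (intermediates below are computed at full precision and shown rounded to 5 d.p.)
v1: (-4.5,5) → rotate → (-5.28594,4.16039) → ×s → (-5.36523,4.22279) → (-5.37,4.22)
v2: (-2.5,-2) → rotate → (-2.12278,-2.39662) → ×s → (-2.15462,-2.43257) → (-2.15,-2.43)
v3: (1,-4.5) → rotate → (1.75192,-4.26389) → ×s → (1.77820,-4.32785) → (1.78,-4.33)
v4: (3,-5) → rotate → (3.80786,-4.41590) → ×s → (3.86498,-4.48214) → (3.86,-4.48)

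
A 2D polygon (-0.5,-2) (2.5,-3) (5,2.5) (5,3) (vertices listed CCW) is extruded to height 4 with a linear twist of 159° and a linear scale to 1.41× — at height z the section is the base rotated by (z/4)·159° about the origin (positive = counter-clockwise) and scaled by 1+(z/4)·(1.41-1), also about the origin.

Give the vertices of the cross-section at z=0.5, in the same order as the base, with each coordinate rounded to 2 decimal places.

t = z/height = 0.5/4 = 0.125
s = 1 + (scale-1)·z/height = 1 + (1.41-1)·0.5/4 = 1.051250
θ = twist·z/height = 159°·0.5/4 = 19.8750° = 0.346884 rad
cos θ = 0.940437, sin θ = 0.339969 (intermediates below are computed at full precision and shown rounded to 5 d.p.)
v1: (-0.5,-2) → rotate → (0.20972,-2.05086) → ×s → (0.22047,-2.15596) → (0.22,-2.16)
v2: (2.5,-3) → rotate → (3.37100,-1.97139) → ×s → (3.54376,-2.07242) → (3.54,-2.07)
v3: (5,2.5) → rotate → (3.85226,4.05094) → ×s → (4.04969,4.25855) → (4.05,4.26)
v4: (5,3) → rotate → (3.68228,4.52116) → ×s → (3.87099,4.75287) → (3.87,4.75)

Cross-section at z=0.5: (0.22,-2.16) (3.54,-2.07) (4.05,4.26) (3.87,4.75)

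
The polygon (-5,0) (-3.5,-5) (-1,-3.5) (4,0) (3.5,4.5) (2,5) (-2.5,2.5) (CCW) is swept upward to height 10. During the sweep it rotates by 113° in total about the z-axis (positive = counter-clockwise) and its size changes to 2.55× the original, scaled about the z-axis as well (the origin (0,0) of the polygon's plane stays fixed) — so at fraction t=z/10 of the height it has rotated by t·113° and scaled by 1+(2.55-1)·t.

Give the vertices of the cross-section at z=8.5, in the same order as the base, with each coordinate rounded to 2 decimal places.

Cross-section at z=8.5: (1.22,-11.52) (12.38,-6.84) (8.31,-1.45) (-0.98,9.22) (-11.23,6.97) (-12.01,3.39) (-5.15,-6.37)

t = z/height = 8.5/10 = 0.85
s = 1 + (scale-1)·z/height = 1 + (2.55-1)·8.5/10 = 2.317500
θ = twist·z/height = 113°·8.5/10 = 96.0500° = 1.676389 rad
cos θ = -0.105396, sin θ = 0.994430 (intermediates below are computed at full precision and shown rounded to 5 d.p.)
v1: (-5,0) → rotate → (0.52698,-4.97215) → ×s → (1.22128,-11.52296) → (1.22,-11.52)
v2: (-3.5,-5) → rotate → (5.34104,-2.95352) → ×s → (12.37786,-6.84479) → (12.38,-6.84)
v3: (-1,-3.5) → rotate → (3.58590,-0.62554) → ×s → (8.31033,-1.44970) → (8.31,-1.45)
v4: (4,0) → rotate → (-0.42159,3.97772) → ×s → (-0.97702,9.21837) → (-0.98,9.22)
v5: (3.5,4.5) → rotate → (-4.84382,3.00622) → ×s → (-11.22556,6.96692) → (-11.23,6.97)
v6: (2,5) → rotate → (-5.18294,1.46188) → ×s → (-12.01147,3.38790) → (-12.01,3.39)
v7: (-2.5,2.5) → rotate → (-2.22258,-2.74957) → ×s → (-5.15084,-6.37212) → (-5.15,-6.37)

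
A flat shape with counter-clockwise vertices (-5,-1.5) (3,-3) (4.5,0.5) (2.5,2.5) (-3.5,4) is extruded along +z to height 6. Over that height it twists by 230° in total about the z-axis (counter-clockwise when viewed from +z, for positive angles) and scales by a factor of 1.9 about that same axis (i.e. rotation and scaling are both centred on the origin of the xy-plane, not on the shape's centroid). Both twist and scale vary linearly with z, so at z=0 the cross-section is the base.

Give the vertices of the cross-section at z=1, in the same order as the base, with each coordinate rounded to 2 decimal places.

Cross-section at z=1: (-3.44,-4.92) (4.85,-0.57) (3.70,3.66) (0.47,4.04) (-6.01,1.11)

t = z/height = 1/6 = 0.166667
s = 1 + (scale-1)·z/height = 1 + (1.9-1)·1/6 = 1.150000
θ = twist·z/height = 230°·1/6 = 38.3333° = 0.669043 rad
cos θ = 0.784416, sin θ = 0.620235 (intermediates below are computed at full precision and shown rounded to 5 d.p.)
v1: (-5,-1.5) → rotate → (-2.99173,-4.27780) → ×s → (-3.44048,-4.91947) → (-3.44,-4.92)
v2: (3,-3) → rotate → (4.21395,-0.49254) → ×s → (4.84605,-0.56642) → (4.85,-0.57)
v3: (4.5,0.5) → rotate → (3.21975,3.18327) → ×s → (3.70272,3.66076) → (3.70,3.66)
v4: (2.5,2.5) → rotate → (0.41045,3.51163) → ×s → (0.47202,4.03837) → (0.47,4.04)
v5: (-3.5,4) → rotate → (-5.22640,0.96684) → ×s → (-6.01036,1.11186) → (-6.01,1.11)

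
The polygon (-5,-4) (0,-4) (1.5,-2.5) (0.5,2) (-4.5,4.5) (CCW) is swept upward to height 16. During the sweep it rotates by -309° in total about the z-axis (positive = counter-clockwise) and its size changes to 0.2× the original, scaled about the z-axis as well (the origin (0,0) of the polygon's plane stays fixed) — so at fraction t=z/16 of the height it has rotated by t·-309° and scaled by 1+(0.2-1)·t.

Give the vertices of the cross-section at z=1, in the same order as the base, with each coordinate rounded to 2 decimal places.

Cross-section at z=1: (-5.74,-2.02) (-1.26,-3.59) (0.56,-2.71) (1.08,1.64) (-2.62,5.45)

t = z/height = 1/16 = 0.0625
s = 1 + (scale-1)·z/height = 1 + (0.2-1)·1/16 = 0.950000
θ = twist·z/height = -309°·1/16 = -19.3125° = -0.337067 rad
cos θ = 0.943729, sin θ = -0.330720 (intermediates below are computed at full precision and shown rounded to 5 d.p.)
v1: (-5,-4) → rotate → (-6.04153,-2.12131) → ×s → (-5.73945,-2.01525) → (-5.74,-2.02)
v2: (0,-4) → rotate → (-1.32288,-3.77492) → ×s → (-1.25674,-3.58617) → (-1.26,-3.59)
v3: (1.5,-2.5) → rotate → (0.58879,-2.85540) → ×s → (0.55935,-2.71263) → (0.56,-2.71)
v4: (0.5,2) → rotate → (1.13330,1.72210) → ×s → (1.07664,1.63599) → (1.08,1.64)
v5: (-4.5,4.5) → rotate → (-2.75854,5.73502) → ×s → (-2.62061,5.44827) → (-2.62,5.45)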